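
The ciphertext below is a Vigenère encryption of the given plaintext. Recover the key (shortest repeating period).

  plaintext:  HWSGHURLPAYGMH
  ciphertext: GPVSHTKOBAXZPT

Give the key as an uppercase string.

ZTDMA

  i= 0: G-H = 25 → Z
  i= 1: P-W = 19 → T
  i= 2: V-S =  3 → D
  i= 3: S-G = 12 → M
  i= 4: H-H =  0 → A
  i= 5: T-U = 25 → Z
  i= 6: K-R = 19 → T
  i= 7: O-L =  3 → D
  i= 8: B-P = 12 → M
  i= 9: A-A =  0 → A
  i=10: X-Y = 25 → Z
  i=11: Z-G = 19 → T
  i=12: P-M =  3 → D
  i=13: T-H = 12 → M
  shifts repeat with period 5: ZTDMA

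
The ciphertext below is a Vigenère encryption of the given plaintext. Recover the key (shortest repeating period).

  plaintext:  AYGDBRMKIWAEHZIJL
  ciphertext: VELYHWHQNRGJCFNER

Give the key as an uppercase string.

VGF

  i= 0: V-A = 21 → V
  i= 1: E-Y =  6 → G
  i= 2: L-G =  5 → F
  i= 3: Y-D = 21 → V
  i= 4: H-B =  6 → G
  i= 5: W-R =  5 → F
  i= 6: H-M = 21 → V
  i= 7: Q-K =  6 → G
  i= 8: N-I =  5 → F
  i= 9: R-W = 21 → V
  i=10: G-A =  6 → G
  i=11: J-E =  5 → F
  i=12: C-H = 21 → V
  i=13: F-Z =  6 → G
  i=14: N-I =  5 → F
  i=15: E-J = 21 → V
  i=16: R-L =  6 → G
  shifts repeat with period 3: VGF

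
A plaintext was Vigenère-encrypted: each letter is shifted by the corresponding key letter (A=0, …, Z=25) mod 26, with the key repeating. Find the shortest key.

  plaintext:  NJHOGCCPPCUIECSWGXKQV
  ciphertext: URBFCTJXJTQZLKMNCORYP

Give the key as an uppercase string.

HIURWR

  i= 0: U-N =  7 → H
  i= 1: R-J =  8 → I
  i= 2: B-H = 20 → U
  i= 3: F-O = 17 → R
  i= 4: C-G = 22 → W
  i= 5: T-C = 17 → R
  i= 6: J-C =  7 → H
  i= 7: X-P =  8 → I
  i= 8: J-P = 20 → U
  i= 9: T-C = 17 → R
  i=10: Q-U = 22 → W
  i=11: Z-I = 17 → R
  i=12: L-E =  7 → H
  i=13: K-C =  8 → I
  i=14: M-S = 20 → U
  i=15: N-W = 17 → R
  i=16: C-G = 22 → W
  i=17: O-X = 17 → R
  i=18: R-K =  7 → H
  i=19: Y-Q =  8 → I
  i=20: P-V = 20 → U
  shifts repeat with period 6: HIURWR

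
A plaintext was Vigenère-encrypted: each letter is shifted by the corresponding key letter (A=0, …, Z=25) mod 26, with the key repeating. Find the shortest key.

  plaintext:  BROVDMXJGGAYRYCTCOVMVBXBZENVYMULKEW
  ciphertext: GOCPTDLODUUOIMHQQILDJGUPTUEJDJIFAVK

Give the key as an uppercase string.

FXOUQRO

  i= 0: G-B =  5 → F
  i= 1: O-R = 23 → X
  i= 2: C-O = 14 → O
  i= 3: P-V = 20 → U
  i= 4: T-D = 16 → Q
  i= 5: D-M = 17 → R
  i= 6: L-X = 14 → O
  i= 7: O-J =  5 → F
  i= 8: D-G = 23 → X
  i= 9: U-G = 14 → O
  i=10: U-A = 20 → U
  i=11: O-Y = 16 → Q
  i=12: I-R = 17 → R
  i=13: M-Y = 14 → O
  i=14: H-C =  5 → F
  i=15: Q-T = 23 → X
  i=16: Q-C = 14 → O
  i=17: I-O = 20 → U
  i=18: L-V = 16 → Q
  i=19: D-M = 17 → R
  i=20: J-V = 14 → O
  i=21: G-B =  5 → F
  i=22: U-X = 23 → X
  i=23: P-B = 14 → O
  i=24: T-Z = 20 → U
  i=25: U-E = 16 → Q
  i=26: E-N = 17 → R
  i=27: J-V = 14 → O
  i=28: D-Y =  5 → F
  i=29: J-M = 23 → X
  i=30: I-U = 14 → O
  i=31: F-L = 20 → U
  i=32: A-K = 16 → Q
  i=33: V-E = 17 → R
  i=34: K-W = 14 → O
  shifts repeat with period 7: FXOUQRO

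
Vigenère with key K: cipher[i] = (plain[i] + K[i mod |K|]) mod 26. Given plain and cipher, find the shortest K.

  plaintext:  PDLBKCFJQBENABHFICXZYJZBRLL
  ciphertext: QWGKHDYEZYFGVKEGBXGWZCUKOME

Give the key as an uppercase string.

  i= 0: Q-P =  1 → B
  i= 1: W-D = 19 → T
  i= 2: G-L = 21 → V
  i= 3: K-B =  9 → J
  i= 4: H-K = 23 → X
  i= 5: D-C =  1 → B
  i= 6: Y-F = 19 → T
  i= 7: E-J = 21 → V
  i= 8: Z-Q =  9 → J
  i= 9: Y-B = 23 → X
  i=10: F-E =  1 → B
  i=11: G-N = 19 → T
  i=12: V-A = 21 → V
  i=13: K-B =  9 → J
  i=14: E-H = 23 → X
  i=15: G-F =  1 → B
  i=16: B-I = 19 → T
  i=17: X-C = 21 → V
  i=18: G-X =  9 → J
  i=19: W-Z = 23 → X
  i=20: Z-Y =  1 → B
  i=21: C-J = 19 → T
  i=22: U-Z = 21 → V
  i=23: K-B =  9 → J
  i=24: O-R = 23 → X
  i=25: M-L =  1 → B
  i=26: E-L = 19 → T
  shifts repeat with period 5: BTVJX

BTVJX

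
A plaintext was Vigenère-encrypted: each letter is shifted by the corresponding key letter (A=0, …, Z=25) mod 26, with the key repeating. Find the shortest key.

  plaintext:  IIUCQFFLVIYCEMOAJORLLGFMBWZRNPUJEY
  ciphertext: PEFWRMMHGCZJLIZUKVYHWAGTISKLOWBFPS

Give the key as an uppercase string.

  i= 0: P-I =  7 → H
  i= 1: E-I = 22 → W
  i= 2: F-U = 11 → L
  i= 3: W-C = 20 → U
  i= 4: R-Q =  1 → B
  i= 5: M-F =  7 → H
  i= 6: M-F =  7 → H
  i= 7: H-L = 22 → W
  i= 8: G-V = 11 → L
  i= 9: C-I = 20 → U
  i=10: Z-Y =  1 → B
  i=11: J-C =  7 → H
  i=12: L-E =  7 → H
  i=13: I-M = 22 → W
  i=14: Z-O = 11 → L
  i=15: U-A = 20 → U
  i=16: K-J =  1 → B
  i=17: V-O =  7 → H
  i=18: Y-R =  7 → H
  i=19: H-L = 22 → W
  i=20: W-L = 11 → L
  i=21: A-G = 20 → U
  i=22: G-F =  1 → B
  i=23: T-M =  7 → H
  i=24: I-B =  7 → H
  i=25: S-W = 22 → W
  i=26: K-Z = 11 → L
  i=27: L-R = 20 → U
  i=28: O-N =  1 → B
  i=29: W-P =  7 → H
  i=30: B-U =  7 → H
  i=31: F-J = 22 → W
  i=32: P-E = 11 → L
  i=33: S-Y = 20 → U
  shifts repeat with period 6: HWLUBH

HWLUBH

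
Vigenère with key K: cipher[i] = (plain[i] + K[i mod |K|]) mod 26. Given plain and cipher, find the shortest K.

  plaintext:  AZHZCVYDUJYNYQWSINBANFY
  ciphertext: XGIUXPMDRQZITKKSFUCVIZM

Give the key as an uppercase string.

XHBVVUOA

  i= 0: X-A = 23 → X
  i= 1: G-Z =  7 → H
  i= 2: I-H =  1 → B
  i= 3: U-Z = 21 → V
  i= 4: X-C = 21 → V
  i= 5: P-V = 20 → U
  i= 6: M-Y = 14 → O
  i= 7: D-D =  0 → A
  i= 8: R-U = 23 → X
  i= 9: Q-J =  7 → H
  i=10: Z-Y =  1 → B
  i=11: I-N = 21 → V
  i=12: T-Y = 21 → V
  i=13: K-Q = 20 → U
  i=14: K-W = 14 → O
  i=15: S-S =  0 → A
  i=16: F-I = 23 → X
  i=17: U-N =  7 → H
  i=18: C-B =  1 → B
  i=19: V-A = 21 → V
  i=20: I-N = 21 → V
  i=21: Z-F = 20 → U
  i=22: M-Y = 14 → O
  shifts repeat with period 8: XHBVVUOA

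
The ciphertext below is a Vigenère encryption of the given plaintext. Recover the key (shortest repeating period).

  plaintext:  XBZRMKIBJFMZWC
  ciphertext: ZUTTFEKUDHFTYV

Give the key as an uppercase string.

CTU

  i= 0: Z-X =  2 → C
  i= 1: U-B = 19 → T
  i= 2: T-Z = 20 → U
  i= 3: T-R =  2 → C
  i= 4: F-M = 19 → T
  i= 5: E-K = 20 → U
  i= 6: K-I =  2 → C
  i= 7: U-B = 19 → T
  i= 8: D-J = 20 → U
  i= 9: H-F =  2 → C
  i=10: F-M = 19 → T
  i=11: T-Z = 20 → U
  i=12: Y-W =  2 → C
  i=13: V-C = 19 → T
  shifts repeat with period 3: CTU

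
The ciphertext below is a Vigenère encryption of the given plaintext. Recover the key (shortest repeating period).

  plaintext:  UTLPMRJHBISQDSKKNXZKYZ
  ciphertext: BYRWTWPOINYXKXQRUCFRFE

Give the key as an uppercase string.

HFGH

  i= 0: B-U =  7 → H
  i= 1: Y-T =  5 → F
  i= 2: R-L =  6 → G
  i= 3: W-P =  7 → H
  i= 4: T-M =  7 → H
  i= 5: W-R =  5 → F
  i= 6: P-J =  6 → G
  i= 7: O-H =  7 → H
  i= 8: I-B =  7 → H
  i= 9: N-I =  5 → F
  i=10: Y-S =  6 → G
  i=11: X-Q =  7 → H
  i=12: K-D =  7 → H
  i=13: X-S =  5 → F
  i=14: Q-K =  6 → G
  i=15: R-K =  7 → H
  i=16: U-N =  7 → H
  i=17: C-X =  5 → F
  i=18: F-Z =  6 → G
  i=19: R-K =  7 → H
  i=20: F-Y =  7 → H
  i=21: E-Z =  5 → F
  shifts repeat with period 4: HFGH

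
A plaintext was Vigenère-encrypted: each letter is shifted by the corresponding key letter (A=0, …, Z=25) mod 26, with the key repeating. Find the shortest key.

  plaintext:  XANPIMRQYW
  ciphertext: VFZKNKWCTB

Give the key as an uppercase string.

YFMVF

  i= 0: V-X = 24 → Y
  i= 1: F-A =  5 → F
  i= 2: Z-N = 12 → M
  i= 3: K-P = 21 → V
  i= 4: N-I =  5 → F
  i= 5: K-M = 24 → Y
  i= 6: W-R =  5 → F
  i= 7: C-Q = 12 → M
  i= 8: T-Y = 21 → V
  i= 9: B-W =  5 → F
  shifts repeat with period 5: YFMVF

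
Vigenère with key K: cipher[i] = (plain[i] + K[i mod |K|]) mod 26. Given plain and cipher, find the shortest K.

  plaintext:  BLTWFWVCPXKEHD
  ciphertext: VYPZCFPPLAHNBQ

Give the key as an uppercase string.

UNWDXJ

  i= 0: V-B = 20 → U
  i= 1: Y-L = 13 → N
  i= 2: P-T = 22 → W
  i= 3: Z-W =  3 → D
  i= 4: C-F = 23 → X
  i= 5: F-W =  9 → J
  i= 6: P-V = 20 → U
  i= 7: P-C = 13 → N
  i= 8: L-P = 22 → W
  i= 9: A-X =  3 → D
  i=10: H-K = 23 → X
  i=11: N-E =  9 → J
  i=12: B-H = 20 → U
  i=13: Q-D = 13 → N
  shifts repeat with period 6: UNWDXJ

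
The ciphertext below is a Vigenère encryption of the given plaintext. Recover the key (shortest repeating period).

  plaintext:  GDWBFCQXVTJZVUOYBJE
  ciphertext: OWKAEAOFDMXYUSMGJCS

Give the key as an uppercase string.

  i= 0: O-G =  8 → I
  i= 1: W-D = 19 → T
  i= 2: K-W = 14 → O
  i= 3: A-B = 25 → Z
  i= 4: E-F = 25 → Z
  i= 5: A-C = 24 → Y
  i= 6: O-Q = 24 → Y
  i= 7: F-X =  8 → I
  i= 8: D-V =  8 → I
  i= 9: M-T = 19 → T
  i=10: X-J = 14 → O
  i=11: Y-Z = 25 → Z
  i=12: U-V = 25 → Z
  i=13: S-U = 24 → Y
  i=14: M-O = 24 → Y
  i=15: G-Y =  8 → I
  i=16: J-B =  8 → I
  i=17: C-J = 19 → T
  i=18: S-E = 14 → O
  shifts repeat with period 8: ITOZZYYI

ITOZZYYI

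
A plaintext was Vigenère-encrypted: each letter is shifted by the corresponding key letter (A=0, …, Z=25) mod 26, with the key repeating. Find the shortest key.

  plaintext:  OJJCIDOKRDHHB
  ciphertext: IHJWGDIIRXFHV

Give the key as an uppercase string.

  i= 0: I-O = 20 → U
  i= 1: H-J = 24 → Y
  i= 2: J-J =  0 → A
  i= 3: W-C = 20 → U
  i= 4: G-I = 24 → Y
  i= 5: D-D =  0 → A
  i= 6: I-O = 20 → U
  i= 7: I-K = 24 → Y
  i= 8: R-R =  0 → A
  i= 9: X-D = 20 → U
  i=10: F-H = 24 → Y
  i=11: H-H =  0 → A
  i=12: V-B = 20 → U
  shifts repeat with period 3: UYA

UYA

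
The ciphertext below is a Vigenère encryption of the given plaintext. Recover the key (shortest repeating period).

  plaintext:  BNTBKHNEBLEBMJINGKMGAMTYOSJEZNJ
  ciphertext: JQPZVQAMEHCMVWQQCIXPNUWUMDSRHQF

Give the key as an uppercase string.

  i= 0: J-B =  8 → I
  i= 1: Q-N =  3 → D
  i= 2: P-T = 22 → W
  i= 3: Z-B = 24 → Y
  i= 4: V-K = 11 → L
  i= 5: Q-H =  9 → J
  i= 6: A-N = 13 → N
  i= 7: M-E =  8 → I
  i= 8: E-B =  3 → D
  i= 9: H-L = 22 → W
  i=10: C-E = 24 → Y
  i=11: M-B = 11 → L
  i=12: V-M =  9 → J
  i=13: W-J = 13 → N
  i=14: Q-I =  8 → I
  i=15: Q-N =  3 → D
  i=16: C-G = 22 → W
  i=17: I-K = 24 → Y
  i=18: X-M = 11 → L
  i=19: P-G =  9 → J
  i=20: N-A = 13 → N
  i=21: U-M =  8 → I
  i=22: W-T =  3 → D
  i=23: U-Y = 22 → W
  i=24: M-O = 24 → Y
  i=25: D-S = 11 → L
  i=26: S-J =  9 → J
  i=27: R-E = 13 → N
  i=28: H-Z =  8 → I
  i=29: Q-N =  3 → D
  i=30: F-J = 22 → W
  shifts repeat with period 7: IDWYLJN

IDWYLJN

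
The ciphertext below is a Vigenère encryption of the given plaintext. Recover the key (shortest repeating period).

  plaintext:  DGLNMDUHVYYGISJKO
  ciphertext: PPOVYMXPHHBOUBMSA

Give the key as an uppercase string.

MJDI

  i= 0: P-D = 12 → M
  i= 1: P-G =  9 → J
  i= 2: O-L =  3 → D
  i= 3: V-N =  8 → I
  i= 4: Y-M = 12 → M
  i= 5: M-D =  9 → J
  i= 6: X-U =  3 → D
  i= 7: P-H =  8 → I
  i= 8: H-V = 12 → M
  i= 9: H-Y =  9 → J
  i=10: B-Y =  3 → D
  i=11: O-G =  8 → I
  i=12: U-I = 12 → M
  i=13: B-S =  9 → J
  i=14: M-J =  3 → D
  i=15: S-K =  8 → I
  i=16: A-O = 12 → M
  shifts repeat with period 4: MJDI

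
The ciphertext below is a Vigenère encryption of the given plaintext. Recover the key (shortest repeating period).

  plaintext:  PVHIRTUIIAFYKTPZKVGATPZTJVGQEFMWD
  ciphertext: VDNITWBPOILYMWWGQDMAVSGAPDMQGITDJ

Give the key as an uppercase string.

  i= 0: V-P =  6 → G
  i= 1: D-V =  8 → I
  i= 2: N-H =  6 → G
  i= 3: I-I =  0 → A
  i= 4: T-R =  2 → C
  i= 5: W-T =  3 → D
  i= 6: B-U =  7 → H
  i= 7: P-I =  7 → H
  i= 8: O-I =  6 → G
  i= 9: I-A =  8 → I
  i=10: L-F =  6 → G
  i=11: Y-Y =  0 → A
  i=12: M-K =  2 → C
  i=13: W-T =  3 → D
  i=14: W-P =  7 → H
  i=15: G-Z =  7 → H
  i=16: Q-K =  6 → G
  i=17: D-V =  8 → I
  i=18: M-G =  6 → G
  i=19: A-A =  0 → A
  i=20: V-T =  2 → C
  i=21: S-P =  3 → D
  i=22: G-Z =  7 → H
  i=23: A-T =  7 → H
  i=24: P-J =  6 → G
  i=25: D-V =  8 → I
  i=26: M-G =  6 → G
  i=27: Q-Q =  0 → A
  i=28: G-E =  2 → C
  i=29: I-F =  3 → D
  i=30: T-M =  7 → H
  i=31: D-W =  7 → H
  i=32: J-D =  6 → G
  shifts repeat with period 8: GIGACDHH

GIGACDHH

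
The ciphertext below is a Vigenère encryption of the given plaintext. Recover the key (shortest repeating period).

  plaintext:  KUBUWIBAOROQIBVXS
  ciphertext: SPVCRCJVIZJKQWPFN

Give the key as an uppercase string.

IVU

  i= 0: S-K =  8 → I
  i= 1: P-U = 21 → V
  i= 2: V-B = 20 → U
  i= 3: C-U =  8 → I
  i= 4: R-W = 21 → V
  i= 5: C-I = 20 → U
  i= 6: J-B =  8 → I
  i= 7: V-A = 21 → V
  i= 8: I-O = 20 → U
  i= 9: Z-R =  8 → I
  i=10: J-O = 21 → V
  i=11: K-Q = 20 → U
  i=12: Q-I =  8 → I
  i=13: W-B = 21 → V
  i=14: P-V = 20 → U
  i=15: F-X =  8 → I
  i=16: N-S = 21 → V
  shifts repeat with period 3: IVU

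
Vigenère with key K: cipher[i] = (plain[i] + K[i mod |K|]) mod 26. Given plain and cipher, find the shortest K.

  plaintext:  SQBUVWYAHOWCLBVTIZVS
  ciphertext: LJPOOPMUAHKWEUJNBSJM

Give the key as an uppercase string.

TTOU

  i= 0: L-S = 19 → T
  i= 1: J-Q = 19 → T
  i= 2: P-B = 14 → O
  i= 3: O-U = 20 → U
  i= 4: O-V = 19 → T
  i= 5: P-W = 19 → T
  i= 6: M-Y = 14 → O
  i= 7: U-A = 20 → U
  i= 8: A-H = 19 → T
  i= 9: H-O = 19 → T
  i=10: K-W = 14 → O
  i=11: W-C = 20 → U
  i=12: E-L = 19 → T
  i=13: U-B = 19 → T
  i=14: J-V = 14 → O
  i=15: N-T = 20 → U
  i=16: B-I = 19 → T
  i=17: S-Z = 19 → T
  i=18: J-V = 14 → O
  i=19: M-S = 20 → U
  shifts repeat with period 4: TTOU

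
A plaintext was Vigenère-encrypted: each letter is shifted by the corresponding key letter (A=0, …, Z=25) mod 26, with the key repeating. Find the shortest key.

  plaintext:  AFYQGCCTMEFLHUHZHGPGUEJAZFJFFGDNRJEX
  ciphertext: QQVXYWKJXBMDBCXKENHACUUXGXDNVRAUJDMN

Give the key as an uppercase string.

QLXHSUI

  i= 0: Q-A = 16 → Q
  i= 1: Q-F = 11 → L
  i= 2: V-Y = 23 → X
  i= 3: X-Q =  7 → H
  i= 4: Y-G = 18 → S
  i= 5: W-C = 20 → U
  i= 6: K-C =  8 → I
  i= 7: J-T = 16 → Q
  i= 8: X-M = 11 → L
  i= 9: B-E = 23 → X
  i=10: M-F =  7 → H
  i=11: D-L = 18 → S
  i=12: B-H = 20 → U
  i=13: C-U =  8 → I
  i=14: X-H = 16 → Q
  i=15: K-Z = 11 → L
  i=16: E-H = 23 → X
  i=17: N-G =  7 → H
  i=18: H-P = 18 → S
  i=19: A-G = 20 → U
  i=20: C-U =  8 → I
  i=21: U-E = 16 → Q
  i=22: U-J = 11 → L
  i=23: X-A = 23 → X
  i=24: G-Z =  7 → H
  i=25: X-F = 18 → S
  i=26: D-J = 20 → U
  i=27: N-F =  8 → I
  i=28: V-F = 16 → Q
  i=29: R-G = 11 → L
  i=30: A-D = 23 → X
  i=31: U-N =  7 → H
  i=32: J-R = 18 → S
  i=33: D-J = 20 → U
  i=34: M-E =  8 → I
  i=35: N-X = 16 → Q
  shifts repeat with period 7: QLXHSUI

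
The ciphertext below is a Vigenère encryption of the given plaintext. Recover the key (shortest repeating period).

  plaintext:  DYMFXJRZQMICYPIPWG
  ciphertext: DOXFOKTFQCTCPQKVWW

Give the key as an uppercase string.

  i= 0: D-D =  0 → A
  i= 1: O-Y = 16 → Q
  i= 2: X-M = 11 → L
  i= 3: F-F =  0 → A
  i= 4: O-X = 17 → R
  i= 5: K-J =  1 → B
  i= 6: T-R =  2 → C
  i= 7: F-Z =  6 → G
  i= 8: Q-Q =  0 → A
  i= 9: C-M = 16 → Q
  i=10: T-I = 11 → L
  i=11: C-C =  0 → A
  i=12: P-Y = 17 → R
  i=13: Q-P =  1 → B
  i=14: K-I =  2 → C
  i=15: V-P =  6 → G
  i=16: W-W =  0 → A
  i=17: W-G = 16 → Q
  shifts repeat with period 8: AQLARBCG

AQLARBCG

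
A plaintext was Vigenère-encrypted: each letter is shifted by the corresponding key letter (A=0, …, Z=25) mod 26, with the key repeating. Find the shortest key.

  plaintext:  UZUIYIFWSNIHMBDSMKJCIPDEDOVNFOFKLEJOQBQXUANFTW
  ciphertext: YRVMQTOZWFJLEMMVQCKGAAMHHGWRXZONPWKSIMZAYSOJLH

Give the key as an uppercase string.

  i= 0: Y-U =  4 → E
  i= 1: R-Z = 18 → S
  i= 2: V-U =  1 → B
  i= 3: M-I =  4 → E
  i= 4: Q-Y = 18 → S
  i= 5: T-I = 11 → L
  i= 6: O-F =  9 → J
  i= 7: Z-W =  3 → D
  i= 8: W-S =  4 → E
  i= 9: F-N = 18 → S
  i=10: J-I =  1 → B
  i=11: L-H =  4 → E
  i=12: E-M = 18 → S
  i=13: M-B = 11 → L
  i=14: M-D =  9 → J
  i=15: V-S =  3 → D
  i=16: Q-M =  4 → E
  i=17: C-K = 18 → S
  i=18: K-J =  1 → B
  i=19: G-C =  4 → E
  i=20: A-I = 18 → S
  i=21: A-P = 11 → L
  i=22: M-D =  9 → J
  i=23: H-E =  3 → D
  i=24: H-D =  4 → E
  i=25: G-O = 18 → S
  i=26: W-V =  1 → B
  i=27: R-N =  4 → E
  i=28: X-F = 18 → S
  i=29: Z-O = 11 → L
  i=30: O-F =  9 → J
  i=31: N-K =  3 → D
  i=32: P-L =  4 → E
  i=33: W-E = 18 → S
  i=34: K-J =  1 → B
  i=35: S-O =  4 → E
  i=36: I-Q = 18 → S
  i=37: M-B = 11 → L
  i=38: Z-Q =  9 → J
  i=39: A-X =  3 → D
  i=40: Y-U =  4 → E
  i=41: S-A = 18 → S
  i=42: O-N =  1 → B
  i=43: J-F =  4 → E
  i=44: L-T = 18 → S
  i=45: H-W = 11 → L
  shifts repeat with period 8: ESBESLJD

ESBESLJD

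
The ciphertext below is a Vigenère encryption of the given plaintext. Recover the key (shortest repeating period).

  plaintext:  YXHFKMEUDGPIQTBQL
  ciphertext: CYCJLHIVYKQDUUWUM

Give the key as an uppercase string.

EBV

  i= 0: C-Y =  4 → E
  i= 1: Y-X =  1 → B
  i= 2: C-H = 21 → V
  i= 3: J-F =  4 → E
  i= 4: L-K =  1 → B
  i= 5: H-M = 21 → V
  i= 6: I-E =  4 → E
  i= 7: V-U =  1 → B
  i= 8: Y-D = 21 → V
  i= 9: K-G =  4 → E
  i=10: Q-P =  1 → B
  i=11: D-I = 21 → V
  i=12: U-Q =  4 → E
  i=13: U-T =  1 → B
  i=14: W-B = 21 → V
  i=15: U-Q =  4 → E
  i=16: M-L =  1 → B
  shifts repeat with period 3: EBV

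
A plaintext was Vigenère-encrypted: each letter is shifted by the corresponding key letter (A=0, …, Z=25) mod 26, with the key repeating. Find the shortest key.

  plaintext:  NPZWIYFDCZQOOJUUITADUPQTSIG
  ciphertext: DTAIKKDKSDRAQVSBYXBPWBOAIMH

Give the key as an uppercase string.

  i= 0: D-N = 16 → Q
  i= 1: T-P =  4 → E
  i= 2: A-Z =  1 → B
  i= 3: I-W = 12 → M
  i= 4: K-I =  2 → C
  i= 5: K-Y = 12 → M
  i= 6: D-F = 24 → Y
  i= 7: K-D =  7 → H
  i= 8: S-C = 16 → Q
  i= 9: D-Z =  4 → E
  i=10: R-Q =  1 → B
  i=11: A-O = 12 → M
  i=12: Q-O =  2 → C
  i=13: V-J = 12 → M
  i=14: S-U = 24 → Y
  i=15: B-U =  7 → H
  i=16: Y-I = 16 → Q
  i=17: X-T =  4 → E
  i=18: B-A =  1 → B
  i=19: P-D = 12 → M
  i=20: W-U =  2 → C
  i=21: B-P = 12 → M
  i=22: O-Q = 24 → Y
  i=23: A-T =  7 → H
  i=24: I-S = 16 → Q
  i=25: M-I =  4 → E
  i=26: H-G =  1 → B
  shifts repeat with period 8: QEBMCMYH

QEBMCMYH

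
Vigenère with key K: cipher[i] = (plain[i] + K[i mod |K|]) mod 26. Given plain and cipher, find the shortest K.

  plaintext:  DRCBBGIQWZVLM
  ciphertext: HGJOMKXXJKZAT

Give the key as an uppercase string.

EPHNL

  i= 0: H-D =  4 → E
  i= 1: G-R = 15 → P
  i= 2: J-C =  7 → H
  i= 3: O-B = 13 → N
  i= 4: M-B = 11 → L
  i= 5: K-G =  4 → E
  i= 6: X-I = 15 → P
  i= 7: X-Q =  7 → H
  i= 8: J-W = 13 → N
  i= 9: K-Z = 11 → L
  i=10: Z-V =  4 → E
  i=11: A-L = 15 → P
  i=12: T-M =  7 → H
  shifts repeat with period 5: EPHNL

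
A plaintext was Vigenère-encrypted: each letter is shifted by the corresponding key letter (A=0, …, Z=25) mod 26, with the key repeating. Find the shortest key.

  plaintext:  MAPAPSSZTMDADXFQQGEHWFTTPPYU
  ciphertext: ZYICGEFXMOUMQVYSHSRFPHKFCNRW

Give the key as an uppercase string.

  i= 0: Z-M = 13 → N
  i= 1: Y-A = 24 → Y
  i= 2: I-P = 19 → T
  i= 3: C-A =  2 → C
  i= 4: G-P = 17 → R
  i= 5: E-S = 12 → M
  i= 6: F-S = 13 → N
  i= 7: X-Z = 24 → Y
  i= 8: M-T = 19 → T
  i= 9: O-M =  2 → C
  i=10: U-D = 17 → R
  i=11: M-A = 12 → M
  i=12: Q-D = 13 → N
  i=13: V-X = 24 → Y
  i=14: Y-F = 19 → T
  i=15: S-Q =  2 → C
  i=16: H-Q = 17 → R
  i=17: S-G = 12 → M
  i=18: R-E = 13 → N
  i=19: F-H = 24 → Y
  i=20: P-W = 19 → T
  i=21: H-F =  2 → C
  i=22: K-T = 17 → R
  i=23: F-T = 12 → M
  i=24: C-P = 13 → N
  i=25: N-P = 24 → Y
  i=26: R-Y = 19 → T
  i=27: W-U =  2 → C
  shifts repeat with period 6: NYTCRM

NYTCRM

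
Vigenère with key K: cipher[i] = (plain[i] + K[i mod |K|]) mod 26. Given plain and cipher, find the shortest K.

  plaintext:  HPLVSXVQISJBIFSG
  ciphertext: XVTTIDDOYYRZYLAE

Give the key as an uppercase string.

QGIY

  i= 0: X-H = 16 → Q
  i= 1: V-P =  6 → G
  i= 2: T-L =  8 → I
  i= 3: T-V = 24 → Y
  i= 4: I-S = 16 → Q
  i= 5: D-X =  6 → G
  i= 6: D-V =  8 → I
  i= 7: O-Q = 24 → Y
  i= 8: Y-I = 16 → Q
  i= 9: Y-S =  6 → G
  i=10: R-J =  8 → I
  i=11: Z-B = 24 → Y
  i=12: Y-I = 16 → Q
  i=13: L-F =  6 → G
  i=14: A-S =  8 → I
  i=15: E-G = 24 → Y
  shifts repeat with period 4: QGIY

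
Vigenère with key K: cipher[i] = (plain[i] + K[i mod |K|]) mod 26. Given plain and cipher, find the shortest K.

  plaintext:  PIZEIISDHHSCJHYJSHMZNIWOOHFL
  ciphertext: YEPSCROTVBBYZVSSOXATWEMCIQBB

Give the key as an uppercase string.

JWQOU

  i= 0: Y-P =  9 → J
  i= 1: E-I = 22 → W
  i= 2: P-Z = 16 → Q
  i= 3: S-E = 14 → O
  i= 4: C-I = 20 → U
  i= 5: R-I =  9 → J
  i= 6: O-S = 22 → W
  i= 7: T-D = 16 → Q
  i= 8: V-H = 14 → O
  i= 9: B-H = 20 → U
  i=10: B-S =  9 → J
  i=11: Y-C = 22 → W
  i=12: Z-J = 16 → Q
  i=13: V-H = 14 → O
  i=14: S-Y = 20 → U
  i=15: S-J =  9 → J
  i=16: O-S = 22 → W
  i=17: X-H = 16 → Q
  i=18: A-M = 14 → O
  i=19: T-Z = 20 → U
  i=20: W-N =  9 → J
  i=21: E-I = 22 → W
  i=22: M-W = 16 → Q
  i=23: C-O = 14 → O
  i=24: I-O = 20 → U
  i=25: Q-H =  9 → J
  i=26: B-F = 22 → W
  i=27: B-L = 16 → Q
  shifts repeat with period 5: JWQOU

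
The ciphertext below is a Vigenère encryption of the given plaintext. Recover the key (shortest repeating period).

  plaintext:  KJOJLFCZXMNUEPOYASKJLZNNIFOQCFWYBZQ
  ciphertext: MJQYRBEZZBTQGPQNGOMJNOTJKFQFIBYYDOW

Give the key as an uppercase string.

  i= 0: M-K =  2 → C
  i= 1: J-J =  0 → A
  i= 2: Q-O =  2 → C
  i= 3: Y-J = 15 → P
  i= 4: R-L =  6 → G
  i= 5: B-F = 22 → W
  i= 6: E-C =  2 → C
  i= 7: Z-Z =  0 → A
  i= 8: Z-X =  2 → C
  i= 9: B-M = 15 → P
  i=10: T-N =  6 → G
  i=11: Q-U = 22 → W
  i=12: G-E =  2 → C
  i=13: P-P =  0 → A
  i=14: Q-O =  2 → C
  i=15: N-Y = 15 → P
  i=16: G-A =  6 → G
  i=17: O-S = 22 → W
  i=18: M-K =  2 → C
  i=19: J-J =  0 → A
  i=20: N-L =  2 → C
  i=21: O-Z = 15 → P
  i=22: T-N =  6 → G
  i=23: J-N = 22 → W
  i=24: K-I =  2 → C
  i=25: F-F =  0 → A
  i=26: Q-O =  2 → C
  i=27: F-Q = 15 → P
  i=28: I-C =  6 → G
  i=29: B-F = 22 → W
  i=30: Y-W =  2 → C
  i=31: Y-Y =  0 → A
  i=32: D-B =  2 → C
  i=33: O-Z = 15 → P
  i=34: W-Q =  6 → G
  shifts repeat with period 6: CACPGW

CACPGW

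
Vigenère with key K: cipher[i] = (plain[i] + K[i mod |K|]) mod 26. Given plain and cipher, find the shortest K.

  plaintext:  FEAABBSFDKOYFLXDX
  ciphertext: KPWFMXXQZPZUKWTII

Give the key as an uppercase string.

FLW

  i= 0: K-F =  5 → F
  i= 1: P-E = 11 → L
  i= 2: W-A = 22 → W
  i= 3: F-A =  5 → F
  i= 4: M-B = 11 → L
  i= 5: X-B = 22 → W
  i= 6: X-S =  5 → F
  i= 7: Q-F = 11 → L
  i= 8: Z-D = 22 → W
  i= 9: P-K =  5 → F
  i=10: Z-O = 11 → L
  i=11: U-Y = 22 → W
  i=12: K-F =  5 → F
  i=13: W-L = 11 → L
  i=14: T-X = 22 → W
  i=15: I-D =  5 → F
  i=16: I-X = 11 → L
  shifts repeat with period 3: FLW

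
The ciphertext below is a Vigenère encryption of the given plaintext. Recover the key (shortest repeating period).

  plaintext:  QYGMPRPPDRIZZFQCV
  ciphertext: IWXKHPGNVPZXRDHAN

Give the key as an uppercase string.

  i= 0: I-Q = 18 → S
  i= 1: W-Y = 24 → Y
  i= 2: X-G = 17 → R
  i= 3: K-M = 24 → Y
  i= 4: H-P = 18 → S
  i= 5: P-R = 24 → Y
  i= 6: G-P = 17 → R
  i= 7: N-P = 24 → Y
  i= 8: V-D = 18 → S
  i= 9: P-R = 24 → Y
  i=10: Z-I = 17 → R
  i=11: X-Z = 24 → Y
  i=12: R-Z = 18 → S
  i=13: D-F = 24 → Y
  i=14: H-Q = 17 → R
  i=15: A-C = 24 → Y
  i=16: N-V = 18 → S
  shifts repeat with period 4: SYRY

SYRY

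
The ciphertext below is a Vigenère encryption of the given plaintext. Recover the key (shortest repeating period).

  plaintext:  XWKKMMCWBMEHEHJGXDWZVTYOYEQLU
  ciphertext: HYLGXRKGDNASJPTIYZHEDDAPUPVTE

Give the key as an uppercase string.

  i= 0: H-X = 10 → K
  i= 1: Y-W =  2 → C
  i= 2: L-K =  1 → B
  i= 3: G-K = 22 → W
  i= 4: X-M = 11 → L
  i= 5: R-M =  5 → F
  i= 6: K-C =  8 → I
  i= 7: G-W = 10 → K
  i= 8: D-B =  2 → C
  i= 9: N-M =  1 → B
  i=10: A-E = 22 → W
  i=11: S-H = 11 → L
  i=12: J-E =  5 → F
  i=13: P-H =  8 → I
  i=14: T-J = 10 → K
  i=15: I-G =  2 → C
  i=16: Y-X =  1 → B
  i=17: Z-D = 22 → W
  i=18: H-W = 11 → L
  i=19: E-Z =  5 → F
  i=20: D-V =  8 → I
  i=21: D-T = 10 → K
  i=22: A-Y =  2 → C
  i=23: P-O =  1 → B
  i=24: U-Y = 22 → W
  i=25: P-E = 11 → L
  i=26: V-Q =  5 → F
  i=27: T-L =  8 → I
  i=28: E-U = 10 → K
  shifts repeat with period 7: KCBWLFI

KCBWLFI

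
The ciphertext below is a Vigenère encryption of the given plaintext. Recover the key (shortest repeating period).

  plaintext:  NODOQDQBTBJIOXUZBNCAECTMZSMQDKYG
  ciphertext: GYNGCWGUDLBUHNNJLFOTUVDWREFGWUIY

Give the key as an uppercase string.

  i= 0: G-N = 19 → T
  i= 1: Y-O = 10 → K
  i= 2: N-D = 10 → K
  i= 3: G-O = 18 → S
  i= 4: C-Q = 12 → M
  i= 5: W-D = 19 → T
  i= 6: G-Q = 16 → Q
  i= 7: U-B = 19 → T
  i= 8: D-T = 10 → K
  i= 9: L-B = 10 → K
  i=10: B-J = 18 → S
  i=11: U-I = 12 → M
  i=12: H-O = 19 → T
  i=13: N-X = 16 → Q
  i=14: N-U = 19 → T
  i=15: J-Z = 10 → K
  i=16: L-B = 10 → K
  i=17: F-N = 18 → S
  i=18: O-C = 12 → M
  i=19: T-A = 19 → T
  i=20: U-E = 16 → Q
  i=21: V-C = 19 → T
  i=22: D-T = 10 → K
  i=23: W-M = 10 → K
  i=24: R-Z = 18 → S
  i=25: E-S = 12 → M
  i=26: F-M = 19 → T
  i=27: G-Q = 16 → Q
  i=28: W-D = 19 → T
  i=29: U-K = 10 → K
  i=30: I-Y = 10 → K
  i=31: Y-G = 18 → S
  shifts repeat with period 7: TKKSMTQ

TKKSMTQ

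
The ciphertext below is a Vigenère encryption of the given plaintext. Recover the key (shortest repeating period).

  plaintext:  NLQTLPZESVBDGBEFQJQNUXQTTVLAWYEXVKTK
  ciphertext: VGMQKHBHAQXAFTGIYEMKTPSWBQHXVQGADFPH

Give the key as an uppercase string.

IVWXZSCD

  i= 0: V-N =  8 → I
  i= 1: G-L = 21 → V
  i= 2: M-Q = 22 → W
  i= 3: Q-T = 23 → X
  i= 4: K-L = 25 → Z
  i= 5: H-P = 18 → S
  i= 6: B-Z =  2 → C
  i= 7: H-E =  3 → D
  i= 8: A-S =  8 → I
  i= 9: Q-V = 21 → V
  i=10: X-B = 22 → W
  i=11: A-D = 23 → X
  i=12: F-G = 25 → Z
  i=13: T-B = 18 → S
  i=14: G-E =  2 → C
  i=15: I-F =  3 → D
  i=16: Y-Q =  8 → I
  i=17: E-J = 21 → V
  i=18: M-Q = 22 → W
  i=19: K-N = 23 → X
  i=20: T-U = 25 → Z
  i=21: P-X = 18 → S
  i=22: S-Q =  2 → C
  i=23: W-T =  3 → D
  i=24: B-T =  8 → I
  i=25: Q-V = 21 → V
  i=26: H-L = 22 → W
  i=27: X-A = 23 → X
  i=28: V-W = 25 → Z
  i=29: Q-Y = 18 → S
  i=30: G-E =  2 → C
  i=31: A-X =  3 → D
  i=32: D-V =  8 → I
  i=33: F-K = 21 → V
  i=34: P-T = 22 → W
  i=35: H-K = 23 → X
  shifts repeat with period 8: IVWXZSCD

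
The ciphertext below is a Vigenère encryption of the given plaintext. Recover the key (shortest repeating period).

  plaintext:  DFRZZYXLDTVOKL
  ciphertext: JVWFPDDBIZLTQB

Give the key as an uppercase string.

GQF

  i= 0: J-D =  6 → G
  i= 1: V-F = 16 → Q
  i= 2: W-R =  5 → F
  i= 3: F-Z =  6 → G
  i= 4: P-Z = 16 → Q
  i= 5: D-Y =  5 → F
  i= 6: D-X =  6 → G
  i= 7: B-L = 16 → Q
  i= 8: I-D =  5 → F
  i= 9: Z-T =  6 → G
  i=10: L-V = 16 → Q
  i=11: T-O =  5 → F
  i=12: Q-K =  6 → G
  i=13: B-L = 16 → Q
  shifts repeat with period 3: GQF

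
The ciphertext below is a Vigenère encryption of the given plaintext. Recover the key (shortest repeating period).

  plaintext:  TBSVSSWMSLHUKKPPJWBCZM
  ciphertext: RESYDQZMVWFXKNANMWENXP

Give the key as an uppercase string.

  i= 0: R-T = 24 → Y
  i= 1: E-B =  3 → D
  i= 2: S-S =  0 → A
  i= 3: Y-V =  3 → D
  i= 4: D-S = 11 → L
  i= 5: Q-S = 24 → Y
  i= 6: Z-W =  3 → D
  i= 7: M-M =  0 → A
  i= 8: V-S =  3 → D
  i= 9: W-L = 11 → L
  i=10: F-H = 24 → Y
  i=11: X-U =  3 → D
  i=12: K-K =  0 → A
  i=13: N-K =  3 → D
  i=14: A-P = 11 → L
  i=15: N-P = 24 → Y
  i=16: M-J =  3 → D
  i=17: W-W =  0 → A
  i=18: E-B =  3 → D
  i=19: N-C = 11 → L
  i=20: X-Z = 24 → Y
  i=21: P-M =  3 → D
  shifts repeat with period 5: YDADL

YDADL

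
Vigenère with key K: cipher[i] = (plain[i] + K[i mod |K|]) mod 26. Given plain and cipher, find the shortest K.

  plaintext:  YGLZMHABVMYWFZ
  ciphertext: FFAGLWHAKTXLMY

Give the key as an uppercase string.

HZP

  i= 0: F-Y =  7 → H
  i= 1: F-G = 25 → Z
  i= 2: A-L = 15 → P
  i= 3: G-Z =  7 → H
  i= 4: L-M = 25 → Z
  i= 5: W-H = 15 → P
  i= 6: H-A =  7 → H
  i= 7: A-B = 25 → Z
  i= 8: K-V = 15 → P
  i= 9: T-M =  7 → H
  i=10: X-Y = 25 → Z
  i=11: L-W = 15 → P
  i=12: M-F =  7 → H
  i=13: Y-Z = 25 → Z
  shifts repeat with period 3: HZP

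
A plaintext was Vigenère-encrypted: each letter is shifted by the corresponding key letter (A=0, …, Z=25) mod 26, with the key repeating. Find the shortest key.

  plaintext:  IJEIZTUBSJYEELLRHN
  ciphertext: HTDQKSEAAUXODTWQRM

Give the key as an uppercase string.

ZKZIL

  i= 0: H-I = 25 → Z
  i= 1: T-J = 10 → K
  i= 2: D-E = 25 → Z
  i= 3: Q-I =  8 → I
  i= 4: K-Z = 11 → L
  i= 5: S-T = 25 → Z
  i= 6: E-U = 10 → K
  i= 7: A-B = 25 → Z
  i= 8: A-S =  8 → I
  i= 9: U-J = 11 → L
  i=10: X-Y = 25 → Z
  i=11: O-E = 10 → K
  i=12: D-E = 25 → Z
  i=13: T-L =  8 → I
  i=14: W-L = 11 → L
  i=15: Q-R = 25 → Z
  i=16: R-H = 10 → K
  i=17: M-N = 25 → Z
  shifts repeat with period 5: ZKZIL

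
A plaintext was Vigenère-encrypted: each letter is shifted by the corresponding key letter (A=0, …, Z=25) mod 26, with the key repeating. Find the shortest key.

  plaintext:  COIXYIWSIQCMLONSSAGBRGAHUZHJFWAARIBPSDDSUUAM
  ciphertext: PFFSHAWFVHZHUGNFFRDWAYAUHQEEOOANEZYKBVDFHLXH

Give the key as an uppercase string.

  i= 0: P-C = 13 → N
  i= 1: F-O = 17 → R
  i= 2: F-I = 23 → X
  i= 3: S-X = 21 → V
  i= 4: H-Y =  9 → J
  i= 5: A-I = 18 → S
  i= 6: W-W =  0 → A
  i= 7: F-S = 13 → N
  i= 8: V-I = 13 → N
  i= 9: H-Q = 17 → R
  i=10: Z-C = 23 → X
  i=11: H-M = 21 → V
  i=12: U-L =  9 → J
  i=13: G-O = 18 → S
  i=14: N-N =  0 → A
  i=15: F-S = 13 → N
  i=16: F-S = 13 → N
  i=17: R-A = 17 → R
  i=18: D-G = 23 → X
  i=19: W-B = 21 → V
  i=20: A-R =  9 → J
  i=21: Y-G = 18 → S
  i=22: A-A =  0 → A
  i=23: U-H = 13 → N
  i=24: H-U = 13 → N
  i=25: Q-Z = 17 → R
  i=26: E-H = 23 → X
  i=27: E-J = 21 → V
  i=28: O-F =  9 → J
  i=29: O-W = 18 → S
  i=30: A-A =  0 → A
  i=31: N-A = 13 → N
  i=32: E-R = 13 → N
  i=33: Z-I = 17 → R
  i=34: Y-B = 23 → X
  i=35: K-P = 21 → V
  i=36: B-S =  9 → J
  i=37: V-D = 18 → S
  i=38: D-D =  0 → A
  i=39: F-S = 13 → N
  i=40: H-U = 13 → N
  i=41: L-U = 17 → R
  i=42: X-A = 23 → X
  i=43: H-M = 21 → V
  shifts repeat with period 8: NRXVJSAN

NRXVJSAN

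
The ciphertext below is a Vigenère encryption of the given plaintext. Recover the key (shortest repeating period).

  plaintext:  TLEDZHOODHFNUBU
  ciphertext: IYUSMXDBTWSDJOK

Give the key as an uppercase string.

  i= 0: I-T = 15 → P
  i= 1: Y-L = 13 → N
  i= 2: U-E = 16 → Q
  i= 3: S-D = 15 → P
  i= 4: M-Z = 13 → N
  i= 5: X-H = 16 → Q
  i= 6: D-O = 15 → P
  i= 7: B-O = 13 → N
  i= 8: T-D = 16 → Q
  i= 9: W-H = 15 → P
  i=10: S-F = 13 → N
  i=11: D-N = 16 → Q
  i=12: J-U = 15 → P
  i=13: O-B = 13 → N
  i=14: K-U = 16 → Q
  shifts repeat with period 3: PNQ

PNQ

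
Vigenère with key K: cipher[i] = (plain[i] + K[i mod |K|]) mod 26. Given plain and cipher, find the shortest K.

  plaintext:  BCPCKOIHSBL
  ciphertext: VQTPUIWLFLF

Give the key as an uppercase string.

UOENK

  i= 0: V-B = 20 → U
  i= 1: Q-C = 14 → O
  i= 2: T-P =  4 → E
  i= 3: P-C = 13 → N
  i= 4: U-K = 10 → K
  i= 5: I-O = 20 → U
  i= 6: W-I = 14 → O
  i= 7: L-H =  4 → E
  i= 8: F-S = 13 → N
  i= 9: L-B = 10 → K
  i=10: F-L = 20 → U
  shifts repeat with period 5: UOENK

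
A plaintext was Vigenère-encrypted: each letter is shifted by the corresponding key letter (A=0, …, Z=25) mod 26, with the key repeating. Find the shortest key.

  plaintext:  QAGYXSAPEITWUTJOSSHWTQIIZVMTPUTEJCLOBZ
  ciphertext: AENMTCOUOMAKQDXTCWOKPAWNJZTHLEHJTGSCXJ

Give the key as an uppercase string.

  i= 0: A-Q = 10 → K
  i= 1: E-A =  4 → E
  i= 2: N-G =  7 → H
  i= 3: M-Y = 14 → O
  i= 4: T-X = 22 → W
  i= 5: C-S = 10 → K
  i= 6: O-A = 14 → O
  i= 7: U-P =  5 → F
  i= 8: O-E = 10 → K
  i= 9: M-I =  4 → E
  i=10: A-T =  7 → H
  i=11: K-W = 14 → O
  i=12: Q-U = 22 → W
  i=13: D-T = 10 → K
  i=14: X-J = 14 → O
  i=15: T-O =  5 → F
  i=16: C-S = 10 → K
  i=17: W-S =  4 → E
  i=18: O-H =  7 → H
  i=19: K-W = 14 → O
  i=20: P-T = 22 → W
  i=21: A-Q = 10 → K
  i=22: W-I = 14 → O
  i=23: N-I =  5 → F
  i=24: J-Z = 10 → K
  i=25: Z-V =  4 → E
  i=26: T-M =  7 → H
  i=27: H-T = 14 → O
  i=28: L-P = 22 → W
  i=29: E-U = 10 → K
  i=30: H-T = 14 → O
  i=31: J-E =  5 → F
  i=32: T-J = 10 → K
  i=33: G-C =  4 → E
  i=34: S-L =  7 → H
  i=35: C-O = 14 → O
  i=36: X-B = 22 → W
  i=37: J-Z = 10 → K
  shifts repeat with period 8: KEHOWKOF

KEHOWKOF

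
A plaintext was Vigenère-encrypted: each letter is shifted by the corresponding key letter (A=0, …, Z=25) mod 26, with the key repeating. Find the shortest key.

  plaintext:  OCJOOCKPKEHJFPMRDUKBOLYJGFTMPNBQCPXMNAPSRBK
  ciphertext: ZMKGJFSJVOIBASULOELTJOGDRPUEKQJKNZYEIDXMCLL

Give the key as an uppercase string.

  i= 0: Z-O = 11 → L
  i= 1: M-C = 10 → K
  i= 2: K-J =  1 → B
  i= 3: G-O = 18 → S
  i= 4: J-O = 21 → V
  i= 5: F-C =  3 → D
  i= 6: S-K =  8 → I
  i= 7: J-P = 20 → U
  i= 8: V-K = 11 → L
  i= 9: O-E = 10 → K
  i=10: I-H =  1 → B
  i=11: B-J = 18 → S
  i=12: A-F = 21 → V
  i=13: S-P =  3 → D
  i=14: U-M =  8 → I
  i=15: L-R = 20 → U
  i=16: O-D = 11 → L
  i=17: E-U = 10 → K
  i=18: L-K =  1 → B
  i=19: T-B = 18 → S
  i=20: J-O = 21 → V
  i=21: O-L =  3 → D
  i=22: G-Y =  8 → I
  i=23: D-J = 20 → U
  i=24: R-G = 11 → L
  i=25: P-F = 10 → K
  i=26: U-T =  1 → B
  i=27: E-M = 18 → S
  i=28: K-P = 21 → V
  i=29: Q-N =  3 → D
  i=30: J-B =  8 → I
  i=31: K-Q = 20 → U
  i=32: N-C = 11 → L
  i=33: Z-P = 10 → K
  i=34: Y-X =  1 → B
  i=35: E-M = 18 → S
  i=36: I-N = 21 → V
  i=37: D-A =  3 → D
  i=38: X-P =  8 → I
  i=39: M-S = 20 → U
  i=40: C-R = 11 → L
  i=41: L-B = 10 → K
  i=42: L-K =  1 → B
  shifts repeat with period 8: LKBSVDIU

LKBSVDIU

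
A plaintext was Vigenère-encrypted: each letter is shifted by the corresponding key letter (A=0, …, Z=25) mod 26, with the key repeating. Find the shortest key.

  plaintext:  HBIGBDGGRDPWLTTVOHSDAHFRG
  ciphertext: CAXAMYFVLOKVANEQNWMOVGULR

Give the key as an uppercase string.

  i= 0: C-H = 21 → V
  i= 1: A-B = 25 → Z
  i= 2: X-I = 15 → P
  i= 3: A-G = 20 → U
  i= 4: M-B = 11 → L
  i= 5: Y-D = 21 → V
  i= 6: F-G = 25 → Z
  i= 7: V-G = 15 → P
  i= 8: L-R = 20 → U
  i= 9: O-D = 11 → L
  i=10: K-P = 21 → V
  i=11: V-W = 25 → Z
  i=12: A-L = 15 → P
  i=13: N-T = 20 → U
  i=14: E-T = 11 → L
  i=15: Q-V = 21 → V
  i=16: N-O = 25 → Z
  i=17: W-H = 15 → P
  i=18: M-S = 20 → U
  i=19: O-D = 11 → L
  i=20: V-A = 21 → V
  i=21: G-H = 25 → Z
  i=22: U-F = 15 → P
  i=23: L-R = 20 → U
  i=24: R-G = 11 → L
  shifts repeat with period 5: VZPUL

VZPUL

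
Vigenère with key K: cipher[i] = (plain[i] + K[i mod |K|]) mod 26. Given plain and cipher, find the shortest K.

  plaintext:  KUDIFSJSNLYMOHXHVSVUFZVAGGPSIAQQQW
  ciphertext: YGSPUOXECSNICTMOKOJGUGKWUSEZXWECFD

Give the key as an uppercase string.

  i= 0: Y-K = 14 → O
  i= 1: G-U = 12 → M
  i= 2: S-D = 15 → P
  i= 3: P-I =  7 → H
  i= 4: U-F = 15 → P
  i= 5: O-S = 22 → W
  i= 6: X-J = 14 → O
  i= 7: E-S = 12 → M
  i= 8: C-N = 15 → P
  i= 9: S-L =  7 → H
  i=10: N-Y = 15 → P
  i=11: I-M = 22 → W
  i=12: C-O = 14 → O
  i=13: T-H = 12 → M
  i=14: M-X = 15 → P
  i=15: O-H =  7 → H
  i=16: K-V = 15 → P
  i=17: O-S = 22 → W
  i=18: J-V = 14 → O
  i=19: G-U = 12 → M
  i=20: U-F = 15 → P
  i=21: G-Z =  7 → H
  i=22: K-V = 15 → P
  i=23: W-A = 22 → W
  i=24: U-G = 14 → O
  i=25: S-G = 12 → M
  i=26: E-P = 15 → P
  i=27: Z-S =  7 → H
  i=28: X-I = 15 → P
  i=29: W-A = 22 → W
  i=30: E-Q = 14 → O
  i=31: C-Q = 12 → M
  i=32: F-Q = 15 → P
  i=33: D-W =  7 → H
  shifts repeat with period 6: OMPHPW

OMPHPW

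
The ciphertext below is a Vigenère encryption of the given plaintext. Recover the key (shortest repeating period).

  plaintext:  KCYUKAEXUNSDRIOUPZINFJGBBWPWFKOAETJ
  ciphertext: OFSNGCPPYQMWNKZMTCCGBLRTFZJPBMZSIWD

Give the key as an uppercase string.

  i= 0: O-K =  4 → E
  i= 1: F-C =  3 → D
  i= 2: S-Y = 20 → U
  i= 3: N-U = 19 → T
  i= 4: G-K = 22 → W
  i= 5: C-A =  2 → C
  i= 6: P-E = 11 → L
  i= 7: P-X = 18 → S
  i= 8: Y-U =  4 → E
  i= 9: Q-N =  3 → D
  i=10: M-S = 20 → U
  i=11: W-D = 19 → T
  i=12: N-R = 22 → W
  i=13: K-I =  2 → C
  i=14: Z-O = 11 → L
  i=15: M-U = 18 → S
  i=16: T-P =  4 → E
  i=17: C-Z =  3 → D
  i=18: C-I = 20 → U
  i=19: G-N = 19 → T
  i=20: B-F = 22 → W
  i=21: L-J =  2 → C
  i=22: R-G = 11 → L
  i=23: T-B = 18 → S
  i=24: F-B =  4 → E
  i=25: Z-W =  3 → D
  i=26: J-P = 20 → U
  i=27: P-W = 19 → T
  i=28: B-F = 22 → W
  i=29: M-K =  2 → C
  i=30: Z-O = 11 → L
  i=31: S-A = 18 → S
  i=32: I-E =  4 → E
  i=33: W-T =  3 → D
  i=34: D-J = 20 → U
  shifts repeat with period 8: EDUTWCLS

EDUTWCLS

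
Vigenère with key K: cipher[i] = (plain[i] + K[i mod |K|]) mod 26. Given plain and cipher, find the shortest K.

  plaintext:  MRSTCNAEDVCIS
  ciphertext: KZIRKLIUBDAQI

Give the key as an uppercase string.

YIQYI

  i= 0: K-M = 24 → Y
  i= 1: Z-R =  8 → I
  i= 2: I-S = 16 → Q
  i= 3: R-T = 24 → Y
  i= 4: K-C =  8 → I
  i= 5: L-N = 24 → Y
  i= 6: I-A =  8 → I
  i= 7: U-E = 16 → Q
  i= 8: B-D = 24 → Y
  i= 9: D-V =  8 → I
  i=10: A-C = 24 → Y
  i=11: Q-I =  8 → I
  i=12: I-S = 16 → Q
  shifts repeat with period 5: YIQYI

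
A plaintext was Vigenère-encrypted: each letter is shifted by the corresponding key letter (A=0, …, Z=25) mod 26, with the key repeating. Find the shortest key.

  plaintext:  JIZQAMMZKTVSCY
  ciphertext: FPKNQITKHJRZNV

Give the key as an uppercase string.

WHLXQ

  i= 0: F-J = 22 → W
  i= 1: P-I =  7 → H
  i= 2: K-Z = 11 → L
  i= 3: N-Q = 23 → X
  i= 4: Q-A = 16 → Q
  i= 5: I-M = 22 → W
  i= 6: T-M =  7 → H
  i= 7: K-Z = 11 → L
  i= 8: H-K = 23 → X
  i= 9: J-T = 16 → Q
  i=10: R-V = 22 → W
  i=11: Z-S =  7 → H
  i=12: N-C = 11 → L
  i=13: V-Y = 23 → X
  shifts repeat with period 5: WHLXQ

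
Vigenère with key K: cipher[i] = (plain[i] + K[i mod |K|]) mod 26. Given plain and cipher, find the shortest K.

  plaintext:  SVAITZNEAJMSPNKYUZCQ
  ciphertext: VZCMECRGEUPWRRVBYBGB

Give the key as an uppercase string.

DECEL

  i= 0: V-S =  3 → D
  i= 1: Z-V =  4 → E
  i= 2: C-A =  2 → C
  i= 3: M-I =  4 → E
  i= 4: E-T = 11 → L
  i= 5: C-Z =  3 → D
  i= 6: R-N =  4 → E
  i= 7: G-E =  2 → C
  i= 8: E-A =  4 → E
  i= 9: U-J = 11 → L
  i=10: P-M =  3 → D
  i=11: W-S =  4 → E
  i=12: R-P =  2 → C
  i=13: R-N =  4 → E
  i=14: V-K = 11 → L
  i=15: B-Y =  3 → D
  i=16: Y-U =  4 → E
  i=17: B-Z =  2 → C
  i=18: G-C =  4 → E
  i=19: B-Q = 11 → L
  shifts repeat with period 5: DECEL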